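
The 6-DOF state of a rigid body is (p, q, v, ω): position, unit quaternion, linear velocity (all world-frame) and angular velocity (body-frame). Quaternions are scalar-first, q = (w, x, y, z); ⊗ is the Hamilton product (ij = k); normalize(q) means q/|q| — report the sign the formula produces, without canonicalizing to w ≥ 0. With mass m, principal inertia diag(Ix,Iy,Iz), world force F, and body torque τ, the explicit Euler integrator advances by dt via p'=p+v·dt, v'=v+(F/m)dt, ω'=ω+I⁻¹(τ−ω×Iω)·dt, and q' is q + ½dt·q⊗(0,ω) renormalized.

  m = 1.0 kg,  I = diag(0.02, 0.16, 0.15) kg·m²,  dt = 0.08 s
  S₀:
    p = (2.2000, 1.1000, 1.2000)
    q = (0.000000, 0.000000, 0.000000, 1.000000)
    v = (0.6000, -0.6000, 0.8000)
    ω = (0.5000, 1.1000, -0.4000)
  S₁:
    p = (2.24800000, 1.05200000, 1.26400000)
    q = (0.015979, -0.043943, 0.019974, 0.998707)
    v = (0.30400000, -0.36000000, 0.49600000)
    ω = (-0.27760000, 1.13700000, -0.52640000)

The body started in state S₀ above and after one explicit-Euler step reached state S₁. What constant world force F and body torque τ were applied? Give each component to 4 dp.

Δv = v₁−v₀ = (-0.29600000, 0.24000000, -0.30400000)
m·(v₁−v₀)/dt = (-3.7000, 3.0000, -3.8000)
Δω = ω₁−ω₀ = (-0.77760000, 0.03700000, -0.12640000)
precession coupling = (0.0044, 0.0260, 0.0770)
I·α + gyro = (-0.1900, 0.1000, -0.1600)

F = (-3.7000, 3.0000, -3.8000)
τ = (-0.1900, 0.1000, -0.1600)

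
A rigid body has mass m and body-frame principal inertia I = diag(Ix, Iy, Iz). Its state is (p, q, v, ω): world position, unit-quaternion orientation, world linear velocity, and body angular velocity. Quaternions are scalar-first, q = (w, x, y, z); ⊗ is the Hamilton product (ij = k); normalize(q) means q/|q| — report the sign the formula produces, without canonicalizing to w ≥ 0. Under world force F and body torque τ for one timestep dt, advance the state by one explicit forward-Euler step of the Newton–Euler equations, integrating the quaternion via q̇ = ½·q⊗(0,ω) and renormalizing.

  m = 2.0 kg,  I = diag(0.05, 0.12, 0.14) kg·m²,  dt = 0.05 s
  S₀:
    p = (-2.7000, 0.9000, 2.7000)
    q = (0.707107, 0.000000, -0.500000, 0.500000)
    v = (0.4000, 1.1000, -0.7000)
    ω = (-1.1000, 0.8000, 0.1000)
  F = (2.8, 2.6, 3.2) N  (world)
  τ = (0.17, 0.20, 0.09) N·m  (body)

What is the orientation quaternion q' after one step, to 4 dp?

q' = (0.7154, -0.0307, -0.4993, 0.4877)

2q̇ = q⊗(0,ω) = (0.3500000, -1.2278177, 0.0156856, -0.4792893)
updated quaternion q' = (0.7154, -0.0307, -0.4993, 0.4877)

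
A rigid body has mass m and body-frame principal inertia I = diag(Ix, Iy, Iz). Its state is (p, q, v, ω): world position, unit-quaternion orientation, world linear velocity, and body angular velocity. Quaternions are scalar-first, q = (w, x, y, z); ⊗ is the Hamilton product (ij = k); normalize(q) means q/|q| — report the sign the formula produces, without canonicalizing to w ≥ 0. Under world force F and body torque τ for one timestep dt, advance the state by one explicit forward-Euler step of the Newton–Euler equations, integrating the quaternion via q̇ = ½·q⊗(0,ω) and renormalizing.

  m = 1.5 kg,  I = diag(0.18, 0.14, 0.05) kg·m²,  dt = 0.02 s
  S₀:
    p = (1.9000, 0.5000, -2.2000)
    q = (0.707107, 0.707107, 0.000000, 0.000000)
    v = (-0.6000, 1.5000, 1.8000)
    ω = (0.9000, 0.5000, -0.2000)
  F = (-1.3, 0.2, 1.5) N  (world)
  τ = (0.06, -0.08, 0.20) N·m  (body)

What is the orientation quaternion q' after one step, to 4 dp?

q' = (0.7007, 0.7134, 0.0049, 0.0021)

Hamilton product q⊗(0,ω) = (-0.6363963, 0.6363963, 0.4949749, 0.2121321)
q' = normalize(q + ½dt·q⊗(0,ω)) = (0.7007, 0.7134, 0.0049, 0.0021)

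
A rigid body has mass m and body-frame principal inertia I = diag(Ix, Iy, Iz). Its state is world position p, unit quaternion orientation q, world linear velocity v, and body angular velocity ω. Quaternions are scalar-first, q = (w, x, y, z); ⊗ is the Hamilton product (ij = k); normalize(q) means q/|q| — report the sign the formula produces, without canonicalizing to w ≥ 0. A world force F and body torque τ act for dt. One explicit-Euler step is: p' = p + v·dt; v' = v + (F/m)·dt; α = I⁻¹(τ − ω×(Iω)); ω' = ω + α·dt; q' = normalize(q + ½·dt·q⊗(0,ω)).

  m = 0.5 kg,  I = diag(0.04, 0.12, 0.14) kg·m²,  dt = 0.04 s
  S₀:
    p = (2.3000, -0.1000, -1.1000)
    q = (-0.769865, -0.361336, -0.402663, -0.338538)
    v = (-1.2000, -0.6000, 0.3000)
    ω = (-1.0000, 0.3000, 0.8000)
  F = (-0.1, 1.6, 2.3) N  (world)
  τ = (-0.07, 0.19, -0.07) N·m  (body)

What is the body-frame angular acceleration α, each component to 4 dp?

α = (-1.8700, 0.9167, -0.3286)

gyro term ω×Iω = (0.0048, 0.0800, -0.0240)
(τ − ω×Iω)/I = (-1.8700, 0.9167, -0.3286)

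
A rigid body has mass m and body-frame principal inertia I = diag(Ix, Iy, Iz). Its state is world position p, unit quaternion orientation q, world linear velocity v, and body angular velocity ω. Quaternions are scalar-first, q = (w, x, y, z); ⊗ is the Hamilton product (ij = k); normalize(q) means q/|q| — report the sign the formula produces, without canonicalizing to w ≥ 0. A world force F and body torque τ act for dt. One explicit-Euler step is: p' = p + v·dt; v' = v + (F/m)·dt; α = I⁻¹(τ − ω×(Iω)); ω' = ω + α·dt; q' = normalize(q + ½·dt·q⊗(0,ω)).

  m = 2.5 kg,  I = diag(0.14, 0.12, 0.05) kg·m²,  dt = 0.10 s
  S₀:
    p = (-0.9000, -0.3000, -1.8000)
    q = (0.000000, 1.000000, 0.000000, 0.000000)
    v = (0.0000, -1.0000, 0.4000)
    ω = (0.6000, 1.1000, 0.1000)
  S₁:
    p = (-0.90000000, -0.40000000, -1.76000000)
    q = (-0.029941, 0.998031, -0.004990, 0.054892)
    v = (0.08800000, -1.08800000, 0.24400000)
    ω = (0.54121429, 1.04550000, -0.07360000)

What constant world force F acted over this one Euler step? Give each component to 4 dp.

F = (2.2000, -2.2000, -3.9000)

v₁ − v₀ = (0.08800000, -0.08800000, -0.15600000)
m·(v₁−v₀)/dt = (2.2000, -2.2000, -3.9000)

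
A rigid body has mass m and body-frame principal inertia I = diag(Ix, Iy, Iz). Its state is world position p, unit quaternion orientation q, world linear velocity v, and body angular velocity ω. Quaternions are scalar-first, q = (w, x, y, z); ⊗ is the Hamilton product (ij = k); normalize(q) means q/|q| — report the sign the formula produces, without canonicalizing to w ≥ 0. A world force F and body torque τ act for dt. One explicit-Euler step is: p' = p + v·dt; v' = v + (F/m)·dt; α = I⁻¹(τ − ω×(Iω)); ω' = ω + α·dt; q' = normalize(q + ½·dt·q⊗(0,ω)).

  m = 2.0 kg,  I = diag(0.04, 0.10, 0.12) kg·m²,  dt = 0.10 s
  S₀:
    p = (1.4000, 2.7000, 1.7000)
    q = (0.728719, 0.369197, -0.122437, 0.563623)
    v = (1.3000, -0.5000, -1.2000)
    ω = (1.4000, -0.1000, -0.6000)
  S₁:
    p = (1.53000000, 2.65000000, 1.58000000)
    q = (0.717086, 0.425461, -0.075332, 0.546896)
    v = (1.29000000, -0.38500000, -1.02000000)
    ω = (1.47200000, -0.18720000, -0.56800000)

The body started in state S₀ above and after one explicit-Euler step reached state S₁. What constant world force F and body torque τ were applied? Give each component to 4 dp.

rate change Δω = (0.07200000, -0.08720000, 0.03200000)
precession coupling = (0.0012, 0.0672, -0.0084)
τ = I·(Δω/dt) + ω₀×(Iω₀) = (0.0300, -0.0200, 0.0300)
Δv = v₁−v₀ = (-0.01000000, 0.11500000, 0.18000000)
applied force F = (-0.2000, 2.3000, 3.6000)

F = (-0.2000, 2.3000, 3.6000)
τ = (0.0300, -0.0200, 0.0300)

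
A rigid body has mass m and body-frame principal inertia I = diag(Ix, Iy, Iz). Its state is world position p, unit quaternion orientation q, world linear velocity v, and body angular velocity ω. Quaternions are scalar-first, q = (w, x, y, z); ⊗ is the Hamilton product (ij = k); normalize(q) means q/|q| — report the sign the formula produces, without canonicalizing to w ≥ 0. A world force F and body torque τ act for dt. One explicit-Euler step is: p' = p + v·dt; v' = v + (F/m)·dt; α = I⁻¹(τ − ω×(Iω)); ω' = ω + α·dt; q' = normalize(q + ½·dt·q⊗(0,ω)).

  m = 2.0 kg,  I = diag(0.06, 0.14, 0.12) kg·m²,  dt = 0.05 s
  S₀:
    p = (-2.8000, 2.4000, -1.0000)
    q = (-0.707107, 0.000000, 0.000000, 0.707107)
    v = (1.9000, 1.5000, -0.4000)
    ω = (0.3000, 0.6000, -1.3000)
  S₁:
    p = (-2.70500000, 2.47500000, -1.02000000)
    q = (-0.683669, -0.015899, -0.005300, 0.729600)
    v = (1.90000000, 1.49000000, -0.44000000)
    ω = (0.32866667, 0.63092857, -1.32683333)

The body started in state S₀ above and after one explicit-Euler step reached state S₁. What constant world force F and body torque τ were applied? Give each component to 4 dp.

F = (0.0000, -0.4000, -1.6000)
τ = (0.0500, 0.1100, -0.0500)

ω₁ − ω₀ = (0.02866667, 0.03092857, -0.02683333)
τ = I·(Δω/dt) + ω₀×(Iω₀) = (0.0500, 0.1100, -0.0500)
Δv = v₁−v₀ = (0.00000000, -0.01000000, -0.04000000)
m·(v₁−v₀)/dt = (0.0000, -0.4000, -1.6000)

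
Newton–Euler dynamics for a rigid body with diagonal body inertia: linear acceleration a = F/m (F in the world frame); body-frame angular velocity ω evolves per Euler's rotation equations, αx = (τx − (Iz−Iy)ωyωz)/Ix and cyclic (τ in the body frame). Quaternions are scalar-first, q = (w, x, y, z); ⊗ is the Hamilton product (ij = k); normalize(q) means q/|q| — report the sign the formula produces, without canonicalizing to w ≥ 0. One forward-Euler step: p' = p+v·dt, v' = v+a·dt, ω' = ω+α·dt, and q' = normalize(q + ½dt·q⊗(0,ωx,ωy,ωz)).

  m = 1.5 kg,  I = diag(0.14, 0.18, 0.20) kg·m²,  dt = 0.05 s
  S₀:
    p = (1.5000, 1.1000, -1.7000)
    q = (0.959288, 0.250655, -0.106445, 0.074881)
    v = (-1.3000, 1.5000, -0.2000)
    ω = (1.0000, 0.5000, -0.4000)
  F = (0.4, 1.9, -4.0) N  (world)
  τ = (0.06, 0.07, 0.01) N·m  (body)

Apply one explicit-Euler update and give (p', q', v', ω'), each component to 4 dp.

p' = (1.4350, 1.1750, -1.7100)
q' = (0.9547, 0.2746, -0.0900, 0.0711)
v' = (-1.2867, 1.5633, -0.3333)
ω' = (1.0229, 0.5128, -0.4025)

precession coupling ω×(Iω) = (-0.0040, 0.0240, 0.0200)
α = I⁻¹(τ − ω×Iω) = (0.4571, 0.2556, -0.0500)
ω' = ω + α·dt = (1.0229, 0.5128, -0.4025)
Hamilton product q⊗(0,ω) = (-0.1674801, 0.9644255, 0.6547870, -0.1519427)
q' = normalize(q + ½dt·q⊗(0,ω)) = (0.9547, 0.2746, -0.0900, 0.0711)
linear accel F/m = (0.2667, 1.2667, -2.6667)
new position p' = (1.4350, 1.1750, -1.7100)
v + (F/m)dt = (-1.2867, 1.5633, -0.3333)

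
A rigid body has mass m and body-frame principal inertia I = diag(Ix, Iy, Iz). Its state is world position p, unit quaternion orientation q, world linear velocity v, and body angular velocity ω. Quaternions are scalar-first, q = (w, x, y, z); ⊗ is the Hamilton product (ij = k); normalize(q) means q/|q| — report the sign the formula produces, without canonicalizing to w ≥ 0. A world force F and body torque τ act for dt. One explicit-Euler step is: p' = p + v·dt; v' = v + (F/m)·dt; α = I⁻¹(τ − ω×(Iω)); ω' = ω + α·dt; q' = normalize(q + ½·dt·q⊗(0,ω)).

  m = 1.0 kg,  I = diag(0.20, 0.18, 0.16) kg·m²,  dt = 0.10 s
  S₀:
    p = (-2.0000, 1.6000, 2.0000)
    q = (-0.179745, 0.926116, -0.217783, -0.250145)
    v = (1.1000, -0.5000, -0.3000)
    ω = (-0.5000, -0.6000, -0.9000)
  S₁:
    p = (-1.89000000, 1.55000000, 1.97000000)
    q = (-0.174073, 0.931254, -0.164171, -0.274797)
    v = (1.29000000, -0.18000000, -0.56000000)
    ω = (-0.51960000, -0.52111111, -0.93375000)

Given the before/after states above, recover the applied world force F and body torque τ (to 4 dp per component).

F = (1.9000, 3.2000, -2.6000)
τ = (-0.0500, 0.1600, -0.0600)

velocity change Δv = (0.19000000, 0.32000000, -0.26000000)
m·(v₁−v₀)/dt = (1.9000, 3.2000, -2.6000)
Δω = ω₁−ω₀ = (-0.01960000, 0.07888889, -0.03375000)
I·α + gyro = (-0.0500, 0.1600, -0.0600)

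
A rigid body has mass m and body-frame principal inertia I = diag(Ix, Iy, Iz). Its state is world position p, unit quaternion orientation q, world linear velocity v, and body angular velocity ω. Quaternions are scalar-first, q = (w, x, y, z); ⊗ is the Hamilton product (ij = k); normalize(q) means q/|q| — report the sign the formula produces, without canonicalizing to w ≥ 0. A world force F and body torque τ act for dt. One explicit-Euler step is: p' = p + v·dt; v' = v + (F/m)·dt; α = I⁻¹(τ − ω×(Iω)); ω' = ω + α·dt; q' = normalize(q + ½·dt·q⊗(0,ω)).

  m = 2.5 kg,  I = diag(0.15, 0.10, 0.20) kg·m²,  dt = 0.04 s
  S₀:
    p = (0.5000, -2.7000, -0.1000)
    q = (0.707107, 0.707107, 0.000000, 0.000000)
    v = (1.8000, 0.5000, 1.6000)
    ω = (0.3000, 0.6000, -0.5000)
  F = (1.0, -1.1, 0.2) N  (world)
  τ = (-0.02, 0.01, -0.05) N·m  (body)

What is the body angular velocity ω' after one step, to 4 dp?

ω' = (0.3027, 0.6010, -0.5082)

α = I⁻¹(τ − ω×Iω) = (0.0667, 0.0250, -0.2050)
ω' = ω + α·dt = (0.3027, 0.6010, -0.5082)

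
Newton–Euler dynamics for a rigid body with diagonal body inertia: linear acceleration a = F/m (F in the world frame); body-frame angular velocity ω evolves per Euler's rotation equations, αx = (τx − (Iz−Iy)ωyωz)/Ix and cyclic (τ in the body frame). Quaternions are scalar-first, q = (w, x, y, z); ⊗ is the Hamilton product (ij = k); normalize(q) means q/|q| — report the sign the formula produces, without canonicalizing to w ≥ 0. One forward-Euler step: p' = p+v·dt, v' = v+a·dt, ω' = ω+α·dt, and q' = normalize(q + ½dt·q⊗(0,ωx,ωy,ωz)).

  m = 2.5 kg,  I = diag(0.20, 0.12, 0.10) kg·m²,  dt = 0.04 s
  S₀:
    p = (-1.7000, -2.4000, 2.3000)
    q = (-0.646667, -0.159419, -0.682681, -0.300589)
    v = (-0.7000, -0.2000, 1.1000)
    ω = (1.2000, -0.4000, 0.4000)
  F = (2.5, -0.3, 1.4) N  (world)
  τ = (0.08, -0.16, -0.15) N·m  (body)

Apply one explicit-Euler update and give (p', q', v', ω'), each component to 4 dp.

(τ − ω×Iω)/I = (0.3840, -1.7333, -1.8840)
ω + α·dt = (1.2154, -0.4693, 0.3246)
2q̇ = q⊗(0,ω) = (0.0384660, -1.1693084, -0.0382724, 0.6243180)
updated quaternion q' = (-0.6457, -0.1827, -0.6832, -0.2880)
new position p' = (-1.7280, -2.4080, 2.3440)
v' = v + a·dt = (-0.6600, -0.2048, 1.1224)

p' = (-1.7280, -2.4080, 2.3440)
q' = (-0.6457, -0.1827, -0.6832, -0.2880)
v' = (-0.6600, -0.2048, 1.1224)
ω' = (1.2154, -0.4693, 0.3246)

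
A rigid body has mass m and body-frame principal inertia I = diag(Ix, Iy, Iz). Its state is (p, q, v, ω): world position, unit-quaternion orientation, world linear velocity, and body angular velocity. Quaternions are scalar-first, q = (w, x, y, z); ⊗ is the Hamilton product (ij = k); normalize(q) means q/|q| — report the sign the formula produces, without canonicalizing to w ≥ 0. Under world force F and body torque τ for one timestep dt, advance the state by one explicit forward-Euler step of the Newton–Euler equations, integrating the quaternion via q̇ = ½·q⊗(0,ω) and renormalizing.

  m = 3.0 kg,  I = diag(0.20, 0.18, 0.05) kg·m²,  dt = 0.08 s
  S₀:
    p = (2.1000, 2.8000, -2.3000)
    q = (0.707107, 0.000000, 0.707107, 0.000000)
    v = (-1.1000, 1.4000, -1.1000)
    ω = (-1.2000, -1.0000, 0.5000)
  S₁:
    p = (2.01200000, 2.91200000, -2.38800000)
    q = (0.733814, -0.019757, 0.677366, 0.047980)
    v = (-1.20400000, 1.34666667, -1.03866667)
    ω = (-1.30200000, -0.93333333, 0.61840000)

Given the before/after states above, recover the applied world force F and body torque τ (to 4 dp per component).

F = (-3.9000, -2.0000, 2.3000)
τ = (-0.1900, 0.0600, 0.0500)

v₁ − v₀ = (-0.10400000, -0.05333333, 0.06133333)
applied force F = (-3.9000, -2.0000, 2.3000)
Δω = ω₁−ω₀ = (-0.10200000, 0.06666667, 0.11840000)
τ = I·(Δω/dt) + ω₀×(Iω₀) = (-0.1900, 0.0600, 0.0500)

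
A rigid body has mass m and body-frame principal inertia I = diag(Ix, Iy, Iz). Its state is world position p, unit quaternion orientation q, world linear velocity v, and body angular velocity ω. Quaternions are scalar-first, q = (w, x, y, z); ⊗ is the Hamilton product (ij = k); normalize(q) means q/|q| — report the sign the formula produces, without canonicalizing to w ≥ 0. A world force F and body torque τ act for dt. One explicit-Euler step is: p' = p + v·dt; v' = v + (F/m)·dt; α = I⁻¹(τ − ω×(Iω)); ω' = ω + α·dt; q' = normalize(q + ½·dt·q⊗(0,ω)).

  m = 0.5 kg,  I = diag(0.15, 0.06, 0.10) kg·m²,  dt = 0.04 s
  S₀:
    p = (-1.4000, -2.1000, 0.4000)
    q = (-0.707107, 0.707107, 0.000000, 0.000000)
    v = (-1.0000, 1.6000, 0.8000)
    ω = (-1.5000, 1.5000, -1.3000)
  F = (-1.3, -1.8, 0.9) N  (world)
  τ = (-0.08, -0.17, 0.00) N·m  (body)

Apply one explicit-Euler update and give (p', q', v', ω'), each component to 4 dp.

linear accel F/m = (-2.6000, -3.6000, 1.8000)
new position p' = (-1.4400, -2.0360, 0.4320)
new velocity v' = (-1.1040, 1.4560, 0.8720)
gyro term ω×Iω = (-0.0780, 0.0975, 0.2025)
(τ − ω×Iω)/I = (-0.0133, -4.4583, -2.0250)
ω' = ω + α·dt = (-1.5005, 1.3217, -1.3810)
2q̇ = q⊗(0,ω) = (1.0606605, 1.0606605, -0.1414214, 1.9798996)
q' = normalize(q + ½dt·q⊗(0,ω)) = (-0.6850, 0.7274, -0.0028, 0.0395)

p' = (-1.4400, -2.0360, 0.4320)
q' = (-0.6850, 0.7274, -0.0028, 0.0395)
v' = (-1.1040, 1.4560, 0.8720)
ω' = (-1.5005, 1.3217, -1.3810)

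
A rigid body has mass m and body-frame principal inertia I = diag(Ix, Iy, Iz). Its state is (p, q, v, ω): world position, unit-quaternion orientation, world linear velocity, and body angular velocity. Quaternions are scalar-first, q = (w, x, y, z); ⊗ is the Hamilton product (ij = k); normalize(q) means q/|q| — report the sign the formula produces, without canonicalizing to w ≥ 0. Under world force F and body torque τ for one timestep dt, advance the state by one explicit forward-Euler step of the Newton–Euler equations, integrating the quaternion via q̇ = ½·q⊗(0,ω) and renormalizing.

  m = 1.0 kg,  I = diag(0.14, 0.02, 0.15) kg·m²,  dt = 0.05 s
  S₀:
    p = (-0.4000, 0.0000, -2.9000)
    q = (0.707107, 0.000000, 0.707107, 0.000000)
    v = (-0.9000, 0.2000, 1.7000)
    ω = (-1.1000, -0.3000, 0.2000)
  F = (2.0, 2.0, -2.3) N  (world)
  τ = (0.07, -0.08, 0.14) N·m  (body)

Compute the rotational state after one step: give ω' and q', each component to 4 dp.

ω' = (-1.0722, -0.5055, 0.2599)
q' = (0.7121, -0.0159, 0.7015, 0.0230)

gyro term ω×Iω = (-0.0078, 0.0022, -0.0396)
(τ − ω×Iω)/I = (0.5557, -4.1100, 1.1973)
ω' = ω + α·dt = (-1.0722, -0.5055, 0.2599)
Hamilton product q⊗(0,ω) = (0.2121321, -0.6363963, -0.2121321, 0.9192391)
q + ½dt·q⊗(0,ω), renormalized = (0.7121, -0.0159, 0.7015, 0.0230)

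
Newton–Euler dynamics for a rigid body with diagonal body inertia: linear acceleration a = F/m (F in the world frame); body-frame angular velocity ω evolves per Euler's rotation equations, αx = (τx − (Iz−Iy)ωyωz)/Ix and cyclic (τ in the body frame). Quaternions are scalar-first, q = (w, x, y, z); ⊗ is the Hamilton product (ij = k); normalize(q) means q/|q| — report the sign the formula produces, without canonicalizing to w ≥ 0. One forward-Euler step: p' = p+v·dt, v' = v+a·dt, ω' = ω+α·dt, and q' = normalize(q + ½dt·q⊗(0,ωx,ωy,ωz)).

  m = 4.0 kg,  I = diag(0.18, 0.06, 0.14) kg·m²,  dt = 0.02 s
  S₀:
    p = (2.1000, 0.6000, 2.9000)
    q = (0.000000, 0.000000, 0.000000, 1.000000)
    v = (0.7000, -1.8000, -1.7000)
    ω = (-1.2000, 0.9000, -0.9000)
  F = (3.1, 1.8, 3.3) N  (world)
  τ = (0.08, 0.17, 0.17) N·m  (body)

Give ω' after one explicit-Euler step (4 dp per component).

ω' = (-1.1839, 0.9423, -0.8942)

angular accel α = (0.8044, 2.1133, 0.2886)
ω + α·dt = (-1.1839, 0.9423, -0.8942)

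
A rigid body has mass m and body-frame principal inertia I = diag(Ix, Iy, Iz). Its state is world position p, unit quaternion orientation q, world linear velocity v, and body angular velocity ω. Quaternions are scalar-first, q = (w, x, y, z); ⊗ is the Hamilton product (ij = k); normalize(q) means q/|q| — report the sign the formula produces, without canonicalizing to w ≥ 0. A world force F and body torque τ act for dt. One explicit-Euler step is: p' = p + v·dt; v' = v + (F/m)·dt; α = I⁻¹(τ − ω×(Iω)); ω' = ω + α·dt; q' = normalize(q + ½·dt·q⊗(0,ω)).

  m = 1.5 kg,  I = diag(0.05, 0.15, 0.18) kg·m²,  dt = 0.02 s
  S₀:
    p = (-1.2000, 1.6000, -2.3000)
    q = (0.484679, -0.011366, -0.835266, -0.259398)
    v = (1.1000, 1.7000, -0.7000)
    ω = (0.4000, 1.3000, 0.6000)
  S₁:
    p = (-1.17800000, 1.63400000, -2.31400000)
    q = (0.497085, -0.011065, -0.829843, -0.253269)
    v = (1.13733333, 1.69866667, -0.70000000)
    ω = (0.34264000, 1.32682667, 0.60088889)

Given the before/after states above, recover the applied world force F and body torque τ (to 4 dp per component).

F = (2.8000, -0.1000, 0.0000)
τ = (-0.1200, 0.1700, 0.0600)

Δv = v₁−v₀ = (0.03733333, -0.00133333, 0.00000000)
applied force F = (2.8000, -0.1000, 0.0000)
ω₁ − ω₀ = (-0.05736000, 0.02682667, 0.00088889)
applied torque τ = (-0.1200, 0.1700, 0.0600)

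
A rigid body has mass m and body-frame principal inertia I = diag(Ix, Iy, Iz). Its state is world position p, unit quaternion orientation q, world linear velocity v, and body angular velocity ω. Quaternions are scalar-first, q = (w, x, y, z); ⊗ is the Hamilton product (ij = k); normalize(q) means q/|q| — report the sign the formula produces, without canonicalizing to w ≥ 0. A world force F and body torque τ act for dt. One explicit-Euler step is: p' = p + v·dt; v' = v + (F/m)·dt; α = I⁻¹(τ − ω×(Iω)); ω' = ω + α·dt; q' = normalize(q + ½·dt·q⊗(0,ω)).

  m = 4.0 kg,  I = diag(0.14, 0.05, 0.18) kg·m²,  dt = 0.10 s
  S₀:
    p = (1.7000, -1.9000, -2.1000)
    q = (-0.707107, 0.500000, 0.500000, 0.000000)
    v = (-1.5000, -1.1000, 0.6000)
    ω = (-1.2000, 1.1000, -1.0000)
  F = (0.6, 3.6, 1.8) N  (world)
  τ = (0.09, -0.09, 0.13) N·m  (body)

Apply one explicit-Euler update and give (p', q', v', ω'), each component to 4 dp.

precession coupling ω×(Iω) = (-0.1430, -0.0480, 0.1188)
(τ − ω×Iω)/I = (1.6643, -0.8400, 0.0622)
ω + α·dt = (-1.0336, 1.0160, -0.9938)
2q̇ = q⊗(0,ω) = (0.0500000, 0.3485284, -0.2778177, 1.8571070)
updated quaternion q' = (-0.7014, 0.5151, 0.4839, 0.0924)
p + v·dt = (1.5500, -2.0100, -2.0400)
new velocity v' = (-1.4850, -1.0100, 0.6450)

p' = (1.5500, -2.0100, -2.0400)
q' = (-0.7014, 0.5151, 0.4839, 0.0924)
v' = (-1.4850, -1.0100, 0.6450)
ω' = (-1.0336, 1.0160, -0.9938)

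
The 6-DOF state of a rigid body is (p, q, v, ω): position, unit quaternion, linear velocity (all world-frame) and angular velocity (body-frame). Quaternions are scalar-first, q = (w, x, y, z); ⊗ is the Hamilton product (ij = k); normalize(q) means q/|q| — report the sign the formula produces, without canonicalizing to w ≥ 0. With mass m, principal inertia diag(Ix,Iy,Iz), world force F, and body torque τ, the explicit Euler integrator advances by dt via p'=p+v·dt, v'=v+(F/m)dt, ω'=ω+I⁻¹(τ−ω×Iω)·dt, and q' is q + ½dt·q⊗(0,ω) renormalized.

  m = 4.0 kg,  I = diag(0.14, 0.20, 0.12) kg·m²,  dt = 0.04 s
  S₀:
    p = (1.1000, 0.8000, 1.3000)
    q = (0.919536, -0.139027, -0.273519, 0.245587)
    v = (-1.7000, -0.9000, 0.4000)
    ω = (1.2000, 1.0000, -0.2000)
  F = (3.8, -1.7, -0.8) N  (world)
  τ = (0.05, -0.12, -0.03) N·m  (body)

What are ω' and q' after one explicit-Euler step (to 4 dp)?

gyro term ω×Iω = (0.0160, -0.0048, 0.0720)
α = I⁻¹(τ − ω×Iω) = (0.2429, -0.5760, -0.8500)
ω + α·dt = (1.2097, 0.9770, -0.2340)
q⊗(0,ω) = (0.4894688, 0.9125600, 1.1864350, 0.0052886)
updated quaternion q' = (0.9289, -0.1207, -0.2497, 0.2456)

ω' = (1.2097, 0.9770, -0.2340)
q' = (0.9289, -0.1207, -0.2497, 0.2456)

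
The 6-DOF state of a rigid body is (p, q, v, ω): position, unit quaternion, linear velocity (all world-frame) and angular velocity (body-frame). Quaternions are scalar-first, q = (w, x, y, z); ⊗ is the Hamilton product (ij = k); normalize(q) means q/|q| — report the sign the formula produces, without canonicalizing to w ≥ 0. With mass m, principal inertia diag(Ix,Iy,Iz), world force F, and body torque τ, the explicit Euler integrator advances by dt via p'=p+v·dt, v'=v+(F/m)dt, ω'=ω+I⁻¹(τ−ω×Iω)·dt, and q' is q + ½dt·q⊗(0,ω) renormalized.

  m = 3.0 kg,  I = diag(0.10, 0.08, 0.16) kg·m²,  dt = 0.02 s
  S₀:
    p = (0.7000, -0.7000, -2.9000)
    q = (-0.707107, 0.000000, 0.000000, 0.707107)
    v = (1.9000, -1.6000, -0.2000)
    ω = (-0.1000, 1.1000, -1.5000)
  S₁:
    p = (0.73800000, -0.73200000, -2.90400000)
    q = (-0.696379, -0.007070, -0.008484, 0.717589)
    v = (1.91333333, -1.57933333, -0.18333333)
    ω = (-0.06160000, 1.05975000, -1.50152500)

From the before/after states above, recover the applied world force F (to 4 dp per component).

v₁ − v₀ = (0.01333333, 0.02066667, 0.01666667)
applied force F = (2.0000, 3.1000, 2.5000)

F = (2.0000, 3.1000, 2.5000)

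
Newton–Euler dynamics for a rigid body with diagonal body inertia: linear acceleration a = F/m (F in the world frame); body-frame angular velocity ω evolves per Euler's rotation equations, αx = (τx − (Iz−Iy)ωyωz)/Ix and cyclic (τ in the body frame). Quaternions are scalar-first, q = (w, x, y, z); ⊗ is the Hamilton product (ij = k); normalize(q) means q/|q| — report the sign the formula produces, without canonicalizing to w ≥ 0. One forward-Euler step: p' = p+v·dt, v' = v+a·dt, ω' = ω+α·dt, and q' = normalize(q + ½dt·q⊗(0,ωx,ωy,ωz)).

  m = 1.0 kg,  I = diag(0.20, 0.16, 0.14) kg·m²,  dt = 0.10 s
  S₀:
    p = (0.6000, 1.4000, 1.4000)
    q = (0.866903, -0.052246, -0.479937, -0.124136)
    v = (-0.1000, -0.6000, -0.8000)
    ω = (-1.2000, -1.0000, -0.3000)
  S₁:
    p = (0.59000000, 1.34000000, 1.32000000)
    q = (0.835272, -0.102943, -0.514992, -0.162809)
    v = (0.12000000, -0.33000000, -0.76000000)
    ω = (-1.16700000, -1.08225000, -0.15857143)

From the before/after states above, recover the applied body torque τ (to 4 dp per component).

Δω = ω₁−ω₀ = (0.03300000, -0.08225000, 0.14142857)
precession coupling = (-0.0060, 0.0216, -0.0480)
applied torque τ = (0.0600, -0.1100, 0.1500)

τ = (0.0600, -0.1100, 0.1500)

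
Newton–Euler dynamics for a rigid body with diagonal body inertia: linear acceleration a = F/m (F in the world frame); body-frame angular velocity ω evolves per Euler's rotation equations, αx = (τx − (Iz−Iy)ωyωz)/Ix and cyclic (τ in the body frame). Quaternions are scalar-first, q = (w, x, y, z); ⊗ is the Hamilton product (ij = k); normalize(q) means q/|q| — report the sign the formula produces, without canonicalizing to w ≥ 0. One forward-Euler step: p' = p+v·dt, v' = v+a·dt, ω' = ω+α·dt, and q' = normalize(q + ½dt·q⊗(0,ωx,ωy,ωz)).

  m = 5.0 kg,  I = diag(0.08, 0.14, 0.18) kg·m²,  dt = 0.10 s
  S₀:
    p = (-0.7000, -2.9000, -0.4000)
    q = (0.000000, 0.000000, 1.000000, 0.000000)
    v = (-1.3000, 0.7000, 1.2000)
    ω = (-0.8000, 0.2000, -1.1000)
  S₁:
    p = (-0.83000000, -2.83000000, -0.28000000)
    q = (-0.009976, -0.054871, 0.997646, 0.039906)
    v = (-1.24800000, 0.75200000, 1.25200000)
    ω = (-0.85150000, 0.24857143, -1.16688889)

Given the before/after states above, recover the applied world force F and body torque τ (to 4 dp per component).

F = (2.6000, 2.6000, 2.6000)
τ = (-0.0500, -0.0200, -0.1300)

v₁ − v₀ = (0.05200000, 0.05200000, 0.05200000)
m·(v₁−v₀)/dt = (2.6000, 2.6000, 2.6000)
Δω = ω₁−ω₀ = (-0.05150000, 0.04857143, -0.06688889)
precession coupling = (-0.0088, -0.0880, -0.0096)
τ = I·(Δω/dt) + ω₀×(Iω₀) = (-0.0500, -0.0200, -0.1300)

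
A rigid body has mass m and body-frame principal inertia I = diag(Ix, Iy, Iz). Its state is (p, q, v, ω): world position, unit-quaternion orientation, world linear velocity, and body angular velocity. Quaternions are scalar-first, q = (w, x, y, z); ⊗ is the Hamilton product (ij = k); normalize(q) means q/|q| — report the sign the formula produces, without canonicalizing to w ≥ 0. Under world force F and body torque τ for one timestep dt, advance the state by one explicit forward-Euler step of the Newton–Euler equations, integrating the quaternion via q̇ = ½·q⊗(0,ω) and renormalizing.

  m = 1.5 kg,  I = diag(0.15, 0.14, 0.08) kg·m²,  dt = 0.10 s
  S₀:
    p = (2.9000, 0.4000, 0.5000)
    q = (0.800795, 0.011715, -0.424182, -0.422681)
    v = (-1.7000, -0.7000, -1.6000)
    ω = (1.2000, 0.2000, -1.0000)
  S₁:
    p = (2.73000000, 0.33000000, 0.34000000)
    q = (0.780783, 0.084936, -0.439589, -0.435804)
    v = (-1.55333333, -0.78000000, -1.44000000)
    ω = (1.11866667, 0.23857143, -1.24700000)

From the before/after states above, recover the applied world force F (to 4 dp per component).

velocity change Δv = (0.14666667, -0.08000000, 0.16000000)
m·(v₁−v₀)/dt = (2.2000, -1.2000, 2.4000)

F = (2.2000, -1.2000, 2.4000)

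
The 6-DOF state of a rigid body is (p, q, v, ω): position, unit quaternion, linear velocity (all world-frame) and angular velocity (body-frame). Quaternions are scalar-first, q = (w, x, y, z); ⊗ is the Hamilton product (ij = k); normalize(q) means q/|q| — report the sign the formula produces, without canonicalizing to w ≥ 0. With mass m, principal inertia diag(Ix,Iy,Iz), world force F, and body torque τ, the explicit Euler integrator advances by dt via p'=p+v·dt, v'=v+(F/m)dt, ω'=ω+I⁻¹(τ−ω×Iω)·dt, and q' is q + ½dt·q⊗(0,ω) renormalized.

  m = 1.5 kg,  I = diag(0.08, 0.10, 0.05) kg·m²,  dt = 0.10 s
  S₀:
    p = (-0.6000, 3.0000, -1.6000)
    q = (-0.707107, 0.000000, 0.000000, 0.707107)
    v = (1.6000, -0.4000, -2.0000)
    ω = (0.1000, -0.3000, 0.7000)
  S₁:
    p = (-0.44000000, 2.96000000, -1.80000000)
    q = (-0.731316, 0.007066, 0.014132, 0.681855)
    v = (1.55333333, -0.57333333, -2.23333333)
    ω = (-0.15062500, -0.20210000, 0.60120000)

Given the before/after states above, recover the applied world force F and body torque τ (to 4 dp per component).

Δω = ω₁−ω₀ = (-0.25062500, 0.09790000, -0.09880000)
precession coupling = (0.0105, 0.0021, -0.0006)
τ = I·(Δω/dt) + ω₀×(Iω₀) = (-0.1900, 0.1000, -0.0500)
velocity change Δv = (-0.04666667, -0.17333333, -0.23333333)
applied force F = (-0.7000, -2.6000, -3.5000)

F = (-0.7000, -2.6000, -3.5000)
τ = (-0.1900, 0.1000, -0.0500)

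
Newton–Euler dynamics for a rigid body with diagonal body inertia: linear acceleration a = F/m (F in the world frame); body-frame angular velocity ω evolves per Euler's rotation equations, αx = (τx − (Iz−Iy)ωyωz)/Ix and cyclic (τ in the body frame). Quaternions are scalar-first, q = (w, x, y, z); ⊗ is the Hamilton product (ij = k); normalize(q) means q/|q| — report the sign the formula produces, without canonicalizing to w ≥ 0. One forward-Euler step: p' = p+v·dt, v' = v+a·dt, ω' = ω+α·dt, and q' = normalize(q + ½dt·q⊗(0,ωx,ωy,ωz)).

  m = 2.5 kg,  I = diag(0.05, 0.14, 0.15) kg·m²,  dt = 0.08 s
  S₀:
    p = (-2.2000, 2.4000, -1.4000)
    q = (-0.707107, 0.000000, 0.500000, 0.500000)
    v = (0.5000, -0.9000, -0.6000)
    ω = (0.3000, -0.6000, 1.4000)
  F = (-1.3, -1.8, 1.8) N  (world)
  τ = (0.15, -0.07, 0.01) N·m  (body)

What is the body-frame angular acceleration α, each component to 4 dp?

gyro term ω×Iω = (-0.0084, -0.0420, -0.0162)
angular accel α = (3.1680, -0.2000, 0.1747)

α = (3.1680, -0.2000, 0.1747)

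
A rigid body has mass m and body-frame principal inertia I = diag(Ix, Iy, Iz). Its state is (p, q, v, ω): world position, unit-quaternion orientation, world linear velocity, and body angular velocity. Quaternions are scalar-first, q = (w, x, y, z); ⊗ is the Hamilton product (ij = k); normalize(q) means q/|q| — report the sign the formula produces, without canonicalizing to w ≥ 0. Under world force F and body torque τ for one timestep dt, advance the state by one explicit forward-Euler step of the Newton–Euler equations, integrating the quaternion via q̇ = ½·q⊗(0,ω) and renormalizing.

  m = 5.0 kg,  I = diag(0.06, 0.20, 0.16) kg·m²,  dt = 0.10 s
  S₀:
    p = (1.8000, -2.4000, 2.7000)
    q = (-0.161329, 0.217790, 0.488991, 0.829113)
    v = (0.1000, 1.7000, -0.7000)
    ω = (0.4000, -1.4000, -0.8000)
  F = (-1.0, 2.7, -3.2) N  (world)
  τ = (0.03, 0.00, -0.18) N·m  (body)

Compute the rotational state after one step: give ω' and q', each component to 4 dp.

ω' = (0.5247, -1.4160, -0.8635)
q' = (-0.0980, 0.2522, 0.5238, 0.8078)

gyro term ω×Iω = (-0.0448, 0.0320, -0.0784)
(τ − ω×Iω)/I = (1.2467, -0.1600, -0.6350)
ω + α·dt = (0.5247, -1.4160, -0.8635)
q⊗(0,ω) = (1.2607618, 0.7050338, 0.7317378, -0.3714392)
q' = normalize(q + ½dt·q⊗(0,ω)) = (-0.0980, 0.2522, 0.5238, 0.8078)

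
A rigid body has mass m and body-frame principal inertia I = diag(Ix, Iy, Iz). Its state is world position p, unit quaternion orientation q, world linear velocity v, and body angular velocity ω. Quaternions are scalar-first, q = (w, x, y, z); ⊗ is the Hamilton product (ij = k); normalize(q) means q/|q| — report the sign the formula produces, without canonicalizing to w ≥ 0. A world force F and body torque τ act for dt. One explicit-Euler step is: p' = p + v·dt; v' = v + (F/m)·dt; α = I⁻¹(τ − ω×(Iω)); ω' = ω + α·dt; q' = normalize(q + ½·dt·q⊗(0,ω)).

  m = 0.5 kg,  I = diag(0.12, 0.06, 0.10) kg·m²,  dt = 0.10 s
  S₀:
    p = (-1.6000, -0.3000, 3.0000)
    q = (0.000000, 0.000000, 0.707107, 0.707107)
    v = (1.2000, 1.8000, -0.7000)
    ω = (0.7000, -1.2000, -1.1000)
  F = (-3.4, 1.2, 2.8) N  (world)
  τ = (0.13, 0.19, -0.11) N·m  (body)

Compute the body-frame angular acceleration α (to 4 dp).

ω×(Iω) gyroscopic = (0.0528, -0.0154, 0.0504)
α = I⁻¹(τ − ω×Iω) = (0.6433, 3.4233, -1.6040)

α = (0.6433, 3.4233, -1.6040)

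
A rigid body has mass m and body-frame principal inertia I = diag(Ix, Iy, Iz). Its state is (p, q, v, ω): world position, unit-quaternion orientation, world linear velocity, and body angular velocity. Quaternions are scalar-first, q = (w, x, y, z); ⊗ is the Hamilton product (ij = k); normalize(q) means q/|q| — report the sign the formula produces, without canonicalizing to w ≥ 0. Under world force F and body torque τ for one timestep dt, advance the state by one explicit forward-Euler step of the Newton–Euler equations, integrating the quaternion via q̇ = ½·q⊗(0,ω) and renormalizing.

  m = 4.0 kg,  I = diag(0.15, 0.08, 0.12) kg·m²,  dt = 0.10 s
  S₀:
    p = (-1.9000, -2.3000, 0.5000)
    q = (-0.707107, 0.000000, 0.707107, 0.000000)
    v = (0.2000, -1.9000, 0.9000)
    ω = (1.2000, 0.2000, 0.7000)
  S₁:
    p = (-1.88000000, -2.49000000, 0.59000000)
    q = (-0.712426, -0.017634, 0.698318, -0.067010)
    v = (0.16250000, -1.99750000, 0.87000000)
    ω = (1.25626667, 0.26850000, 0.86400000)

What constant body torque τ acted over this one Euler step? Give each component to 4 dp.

τ = (0.0900, 0.0800, 0.1800)

Δω = ω₁−ω₀ = (0.05626667, 0.06850000, 0.16400000)
precession coupling = (0.0056, 0.0252, -0.0168)
I·α + gyro = (0.0900, 0.0800, 0.1800)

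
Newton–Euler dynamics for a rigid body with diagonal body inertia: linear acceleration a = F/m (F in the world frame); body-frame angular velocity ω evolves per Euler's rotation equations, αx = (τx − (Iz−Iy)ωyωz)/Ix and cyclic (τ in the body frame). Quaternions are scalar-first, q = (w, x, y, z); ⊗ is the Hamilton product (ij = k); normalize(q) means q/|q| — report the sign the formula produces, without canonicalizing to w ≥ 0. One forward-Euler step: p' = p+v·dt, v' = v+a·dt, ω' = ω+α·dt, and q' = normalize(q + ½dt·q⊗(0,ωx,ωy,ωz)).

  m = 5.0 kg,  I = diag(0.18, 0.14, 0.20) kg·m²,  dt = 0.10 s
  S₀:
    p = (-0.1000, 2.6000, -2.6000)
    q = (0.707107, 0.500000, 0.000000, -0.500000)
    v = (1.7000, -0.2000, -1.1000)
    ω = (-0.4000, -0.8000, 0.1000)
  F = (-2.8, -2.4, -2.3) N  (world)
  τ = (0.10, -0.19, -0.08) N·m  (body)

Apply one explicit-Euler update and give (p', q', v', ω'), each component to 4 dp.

p' = (0.0700, 2.5800, -2.7100)
q' = (0.7189, 0.4654, -0.0208, -0.5159)
v' = (1.6440, -0.2480, -1.1460)
ω' = (-0.3418, -0.9363, 0.0664)

precession coupling ω×(Iω) = (-0.0048, 0.0008, -0.0128)
(τ − ω×Iω)/I = (0.5822, -1.3629, -0.3360)
new body rate ω' = (-0.3418, -0.9363, 0.0664)
q⊗(0,ω) = (0.2500000, -0.6828428, -0.4156856, -0.3292893)
q' = normalize(q + ½dt·q⊗(0,ω)) = (0.7189, 0.4654, -0.0208, -0.5159)
a = (-0.5600, -0.4800, -0.4600)
new position p' = (0.0700, 2.5800, -2.7100)
new velocity v' = (1.6440, -0.2480, -1.1460)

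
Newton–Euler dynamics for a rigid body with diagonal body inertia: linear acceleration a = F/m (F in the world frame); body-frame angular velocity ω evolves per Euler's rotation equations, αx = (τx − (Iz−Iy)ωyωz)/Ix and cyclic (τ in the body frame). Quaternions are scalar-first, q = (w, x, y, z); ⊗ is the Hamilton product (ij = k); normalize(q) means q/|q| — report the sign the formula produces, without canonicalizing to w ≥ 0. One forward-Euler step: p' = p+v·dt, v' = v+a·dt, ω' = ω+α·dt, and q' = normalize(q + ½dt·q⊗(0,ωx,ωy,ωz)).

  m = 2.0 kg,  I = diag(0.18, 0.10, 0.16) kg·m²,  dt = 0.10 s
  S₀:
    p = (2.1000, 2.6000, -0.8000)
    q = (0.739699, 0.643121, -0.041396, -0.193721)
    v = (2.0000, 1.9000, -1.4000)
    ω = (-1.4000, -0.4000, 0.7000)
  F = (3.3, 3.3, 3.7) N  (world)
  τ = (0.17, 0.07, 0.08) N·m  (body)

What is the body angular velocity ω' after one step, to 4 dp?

angular accel α = (1.0378, 0.8960, 0.7800)
ω' = ω + α·dt = (-1.2962, -0.3104, 0.7780)

ω' = (-1.2962, -0.3104, 0.7780)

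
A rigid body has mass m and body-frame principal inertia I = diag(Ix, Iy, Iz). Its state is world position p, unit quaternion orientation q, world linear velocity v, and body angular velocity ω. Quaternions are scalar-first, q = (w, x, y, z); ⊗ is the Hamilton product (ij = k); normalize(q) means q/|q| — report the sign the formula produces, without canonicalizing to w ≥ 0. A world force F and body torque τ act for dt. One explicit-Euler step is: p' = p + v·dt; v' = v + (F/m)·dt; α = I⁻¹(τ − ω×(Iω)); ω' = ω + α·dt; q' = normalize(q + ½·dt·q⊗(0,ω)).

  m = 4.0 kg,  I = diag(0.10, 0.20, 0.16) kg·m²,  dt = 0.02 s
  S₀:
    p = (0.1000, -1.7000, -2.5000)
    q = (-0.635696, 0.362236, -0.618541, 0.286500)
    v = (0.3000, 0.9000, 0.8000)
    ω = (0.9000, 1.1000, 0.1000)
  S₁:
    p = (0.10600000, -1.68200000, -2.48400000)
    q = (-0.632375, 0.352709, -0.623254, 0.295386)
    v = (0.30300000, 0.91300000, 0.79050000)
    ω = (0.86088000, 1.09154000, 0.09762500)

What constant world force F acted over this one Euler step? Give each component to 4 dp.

v₁ − v₀ = (0.00300000, 0.01300000, -0.00950000)
applied force F = (0.6000, 2.6000, -1.9000)

F = (0.6000, 2.6000, -1.9000)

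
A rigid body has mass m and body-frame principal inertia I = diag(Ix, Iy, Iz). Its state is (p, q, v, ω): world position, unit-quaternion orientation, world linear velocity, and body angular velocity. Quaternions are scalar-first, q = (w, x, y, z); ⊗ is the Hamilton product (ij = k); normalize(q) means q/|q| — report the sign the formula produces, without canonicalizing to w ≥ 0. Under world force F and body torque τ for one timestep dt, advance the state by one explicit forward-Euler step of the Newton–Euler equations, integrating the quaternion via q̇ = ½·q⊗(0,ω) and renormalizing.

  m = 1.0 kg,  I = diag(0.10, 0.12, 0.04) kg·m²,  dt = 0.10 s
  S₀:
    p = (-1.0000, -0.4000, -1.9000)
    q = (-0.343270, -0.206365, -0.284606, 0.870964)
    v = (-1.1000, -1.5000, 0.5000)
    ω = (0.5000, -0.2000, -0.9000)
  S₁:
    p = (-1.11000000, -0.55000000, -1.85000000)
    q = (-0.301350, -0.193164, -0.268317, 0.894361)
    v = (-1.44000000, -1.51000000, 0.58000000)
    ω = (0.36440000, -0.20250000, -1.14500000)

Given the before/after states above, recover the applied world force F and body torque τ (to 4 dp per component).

F = (-3.4000, -0.1000, 0.8000)
τ = (-0.1500, -0.0300, -0.1000)

Δv = v₁−v₀ = (-0.34000000, -0.01000000, 0.08000000)
m·(v₁−v₀)/dt = (-3.4000, -0.1000, 0.8000)
rate change Δω = (-0.13560000, -0.00250000, -0.24500000)
ω₀×(Iω₀) = (-0.0144, -0.0270, -0.0020)
I·α + gyro = (-0.1500, -0.0300, -0.1000)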